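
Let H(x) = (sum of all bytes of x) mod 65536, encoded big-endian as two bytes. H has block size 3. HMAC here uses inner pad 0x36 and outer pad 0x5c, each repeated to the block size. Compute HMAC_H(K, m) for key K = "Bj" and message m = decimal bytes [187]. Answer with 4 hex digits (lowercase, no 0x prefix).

Key "Bj" = 42 6a is 2 bytes ≤ B = 3; zero-pad to 3 bytes: K' = 42 6a 00.
K' ⊕ ipad = 74 5c 36.  K' ⊕ opad = 1e 36 5c.
Inner input = (K'⊕ipad) ∥ m = 74 5c 36 ∥ bb.
Inner hash: sum = 116+92+54+187 = 449 → 01 c1.
Outer input = (K'⊕opad) ∥ inner = 1e 36 5c ∥ 01 c1.
Outer hash (tag): sum = 30+54+92+1+193 = 370 → 01 72.

0172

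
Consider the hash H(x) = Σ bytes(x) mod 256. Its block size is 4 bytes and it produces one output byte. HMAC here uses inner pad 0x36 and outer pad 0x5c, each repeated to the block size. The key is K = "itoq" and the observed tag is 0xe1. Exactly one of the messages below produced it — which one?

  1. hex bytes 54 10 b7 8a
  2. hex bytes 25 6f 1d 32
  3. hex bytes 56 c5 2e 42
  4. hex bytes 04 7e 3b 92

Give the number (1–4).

Key "itoq" = 69 74 6f 71 is exactly B = 4 bytes: K' = 69 74 6f 71.
K' ⊕ ipad = 5f 42 59 47; K' ⊕ opad = 35 28 33 2d.
m1: inner = H(5f 42 59 47 54 10 b7 8a) = e6; tag = H(35 28 33 2d e6) = a3
m2: inner = H(5f 42 59 47 25 6f 1d 32) = 24; tag = H(35 28 33 2d 24) = e1 ← matches
m3: inner = H(5f 42 59 47 56 c5 2e 42) = cc; tag = H(35 28 33 2d cc) = 89
m4: inner = H(5f 42 59 47 04 7e 3b 92) = 90; tag = H(35 28 33 2d 90) = 4d

2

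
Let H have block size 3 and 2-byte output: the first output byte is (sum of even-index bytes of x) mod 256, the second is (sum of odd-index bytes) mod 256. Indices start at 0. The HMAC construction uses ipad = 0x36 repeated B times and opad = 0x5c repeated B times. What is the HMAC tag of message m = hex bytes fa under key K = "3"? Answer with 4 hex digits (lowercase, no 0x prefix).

fb97

Key "3" = 33 is 1 byte ≤ B = 3; zero-pad to 3 bytes: K' = 33 00 00.
K' ⊕ ipad = 05 36 36.  K' ⊕ opad = 6f 5c 5c.
Inner input = (K'⊕ipad) ∥ m = 05 36 36 ∥ fa.
Inner hash: even-index sum = 59 mod 256 = 59; odd-index sum = 304 mod 256 = 48 → 3b 30.
Outer input = (K'⊕opad) ∥ inner = 6f 5c 5c ∥ 3b 30.
Outer hash (tag): even-index sum = 251 mod 256 = 251; odd-index sum = 151 mod 256 = 151 → fb 97.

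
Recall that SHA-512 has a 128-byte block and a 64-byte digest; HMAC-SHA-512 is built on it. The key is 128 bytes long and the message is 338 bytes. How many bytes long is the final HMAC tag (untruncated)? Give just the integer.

The tag is one SHA-512 digest: 64 bytes.

64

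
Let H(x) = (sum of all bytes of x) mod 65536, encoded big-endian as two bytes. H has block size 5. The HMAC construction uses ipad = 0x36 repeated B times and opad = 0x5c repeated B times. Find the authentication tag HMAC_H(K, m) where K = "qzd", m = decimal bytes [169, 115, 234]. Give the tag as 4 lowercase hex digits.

019d

Key "qzd" = 71 7a 64 is 3 bytes ≤ B = 5; zero-pad to 5 bytes: K' = 71 7a 64 00 00.
K' ⊕ ipad = 47 4c 52 36 36.  K' ⊕ opad = 2d 26 38 5c 5c.
Inner input = (K'⊕ipad) ∥ m = 47 4c 52 36 36 ∥ a9 73 ea.
Inner hash: sum = 71+76+82+54+54+169+115+234 = 855 → 03 57.
Outer input = (K'⊕opad) ∥ inner = 2d 26 38 5c 5c ∥ 03 57.
Outer hash (tag): sum = 45+38+56+92+92+3+87 = 413 → 01 9d.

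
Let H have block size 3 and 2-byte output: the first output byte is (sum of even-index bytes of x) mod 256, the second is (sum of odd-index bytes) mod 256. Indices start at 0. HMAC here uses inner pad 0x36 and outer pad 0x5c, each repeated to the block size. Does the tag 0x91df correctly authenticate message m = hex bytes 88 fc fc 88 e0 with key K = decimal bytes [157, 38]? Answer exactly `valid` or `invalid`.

valid

Key decimal bytes [157, 38] = 9d 26 is 2 bytes ≤ B = 3; zero-pad to 3 bytes: K' = 9d 26 00.
K' ⊕ ipad = ab 10 36; K' ⊕ opad = c1 7a 5c.
Inner hash: even-index sum = 613 mod 256 = 101; odd-index sum = 628 mod 256 = 116 → 65 74.
Outer hash (recomputed tag): even-index sum = 401 mod 256 = 145; odd-index sum = 223 mod 256 = 223 → 91 df.
Recomputed tag = 91df; claimed = 91df → match.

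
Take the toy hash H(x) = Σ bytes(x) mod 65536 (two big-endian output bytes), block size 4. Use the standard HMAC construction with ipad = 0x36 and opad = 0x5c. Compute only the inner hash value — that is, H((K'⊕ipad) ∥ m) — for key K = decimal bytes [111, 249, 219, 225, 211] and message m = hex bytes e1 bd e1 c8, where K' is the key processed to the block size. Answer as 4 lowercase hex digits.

04a9

Key decimal bytes [111, 249, 219, 225, 211] = 6f f9 db e1 d3 is 5 bytes > B = 4, so hash it first: H(key) = 03 f7, then zero-pad to 4 bytes: K' = 03 f7 00 00.
K' ⊕ ipad = 35 c1 36 36.
Inner input = 35 c1 36 36 ∥ e1 bd e1 c8.
Inner hash: sum = 53+193+54+54+225+189+225+200 = 1193 → 04 a9.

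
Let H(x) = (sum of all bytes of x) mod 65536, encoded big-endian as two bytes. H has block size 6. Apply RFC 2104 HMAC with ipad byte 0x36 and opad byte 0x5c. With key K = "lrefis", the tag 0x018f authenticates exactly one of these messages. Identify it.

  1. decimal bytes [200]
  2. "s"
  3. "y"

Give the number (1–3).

Key "lrefis" = 6c 72 65 66 69 73 is exactly B = 6 bytes: K' = 6c 72 65 66 69 73.
K' ⊕ ipad = 5a 44 53 50 5f 45; K' ⊕ opad = 30 2e 39 3a 35 2f.
m1: inner = H(5a 44 53 50 5f 45 c8) = 02 ad; tag = H(30 2e 39 3a 35 2f 02 ad) = 01e4
m2: inner = H(5a 44 53 50 5f 45 73) = 02 58; tag = H(30 2e 39 3a 35 2f 02 58) = 018f ← matches
m3: inner = H(5a 44 53 50 5f 45 79) = 02 5e; tag = H(30 2e 39 3a 35 2f 02 5e) = 0195

2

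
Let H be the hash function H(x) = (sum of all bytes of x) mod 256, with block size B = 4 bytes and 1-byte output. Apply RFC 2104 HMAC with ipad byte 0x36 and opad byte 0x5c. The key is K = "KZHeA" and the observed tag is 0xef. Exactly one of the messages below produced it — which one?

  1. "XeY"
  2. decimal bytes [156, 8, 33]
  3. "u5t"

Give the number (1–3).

2

Key "KZHeA" = 4b 5a 48 65 41 is 5 bytes > B = 4, so hash it first: H(key) = 93, then zero-pad to 4 bytes: K' = 93 00 00 00.
K' ⊕ ipad = a5 36 36 36; K' ⊕ opad = cf 5c 5c 5c.
m1: inner = H(a5 36 36 36 58 65 59) = 5d; tag = H(cf 5c 5c 5c 5d) = 40
m2: inner = H(a5 36 36 36 9c 08 21) = 0c; tag = H(cf 5c 5c 5c 0c) = ef ← matches
m3: inner = H(a5 36 36 36 75 35 74) = 65; tag = H(cf 5c 5c 5c 65) = 48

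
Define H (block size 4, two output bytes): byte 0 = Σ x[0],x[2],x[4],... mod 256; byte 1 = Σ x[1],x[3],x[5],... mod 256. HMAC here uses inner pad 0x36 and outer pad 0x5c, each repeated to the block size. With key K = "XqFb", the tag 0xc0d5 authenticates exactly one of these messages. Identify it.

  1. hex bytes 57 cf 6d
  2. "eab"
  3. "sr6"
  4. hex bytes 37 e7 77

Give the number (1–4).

1

Key "XqFb" = 58 71 46 62 is exactly B = 4 bytes: K' = 58 71 46 62.
K' ⊕ ipad = 6e 47 70 54; K' ⊕ opad = 04 2d 1a 3e.
m1: inner = H(6e 47 70 54 57 cf 6d) = a2 6a; tag = H(04 2d 1a 3e a2 6a) = c0d5 ← matches
m2: inner = H(6e 47 70 54 65 61 62) = a5 fc; tag = H(04 2d 1a 3e a5 fc) = c367
m3: inner = H(6e 47 70 54 73 72 36) = 87 0d; tag = H(04 2d 1a 3e 87 0d) = a578
m4: inner = H(6e 47 70 54 37 e7 77) = 8c 82; tag = H(04 2d 1a 3e 8c 82) = aaed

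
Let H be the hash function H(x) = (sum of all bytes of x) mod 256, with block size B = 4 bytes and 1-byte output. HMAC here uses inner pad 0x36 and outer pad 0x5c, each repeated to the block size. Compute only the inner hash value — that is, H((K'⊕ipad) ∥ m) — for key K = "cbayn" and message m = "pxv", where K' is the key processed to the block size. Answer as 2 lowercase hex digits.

3b

Key "cbayn" = 63 62 61 79 6e is 5 bytes > B = 4, so hash it first: H(key) = 0d, then zero-pad to 4 bytes: K' = 0d 00 00 00.
K' ⊕ ipad = 3b 36 36 36.
Inner input = 3b 36 36 36 ∥ 70 78 76.
Inner hash: sum = 59+54+54+54+112+120+118 = 571; mod 256 = 59 → 3b.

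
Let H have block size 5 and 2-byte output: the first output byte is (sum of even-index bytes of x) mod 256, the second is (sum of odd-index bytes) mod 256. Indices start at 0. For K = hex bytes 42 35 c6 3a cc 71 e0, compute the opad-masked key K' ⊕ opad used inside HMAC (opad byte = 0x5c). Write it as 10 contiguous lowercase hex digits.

e8bc5c5c5c

Key hex bytes 42 35 c6 3a cc 71 e0 is 7 bytes > B = 5, so hash it first: H(key) = b4 e0, then zero-pad to 5 bytes: K' = b4 e0 00 00 00.
XOR each byte with 0x5c: b4⊕5c=e8, e0⊕5c=bc, 00⊕5c=5c, 00⊕5c=5c, 00⊕5c=5c.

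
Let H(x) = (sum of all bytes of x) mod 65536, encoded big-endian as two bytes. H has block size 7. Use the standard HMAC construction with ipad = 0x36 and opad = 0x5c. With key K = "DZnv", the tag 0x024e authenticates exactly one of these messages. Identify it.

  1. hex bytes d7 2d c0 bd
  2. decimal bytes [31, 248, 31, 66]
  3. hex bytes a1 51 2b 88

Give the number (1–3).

3

Key "DZnv" = 44 5a 6e 76 is 4 bytes ≤ B = 7; zero-pad to 7 bytes: K' = 44 5a 6e 76 00 00 00.
K' ⊕ ipad = 72 6c 58 40 36 36 36; K' ⊕ opad = 18 06 32 2a 5c 5c 5c.
m1: inner = H(72 6c 58 40 36 36 36 d7 2d c0 bd) = 04 99; tag = H(18 06 32 2a 5c 5c 5c 04 99) = 022b
m2: inner = H(72 6c 58 40 36 36 36 1f f8 1f 42) = 03 90; tag = H(18 06 32 2a 5c 5c 5c 03 90) = 0221
m3: inner = H(72 6c 58 40 36 36 36 a1 51 2b 88) = 03 bd; tag = H(18 06 32 2a 5c 5c 5c 03 bd) = 024e ← matches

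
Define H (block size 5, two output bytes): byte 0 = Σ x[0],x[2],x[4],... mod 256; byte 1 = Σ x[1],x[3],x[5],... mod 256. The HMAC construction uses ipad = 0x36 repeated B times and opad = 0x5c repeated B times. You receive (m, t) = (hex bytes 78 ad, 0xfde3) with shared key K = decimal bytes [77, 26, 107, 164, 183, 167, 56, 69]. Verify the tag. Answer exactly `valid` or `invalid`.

Key decimal bytes [77, 26, 107, 164, 183, 167, 56, 69] = 4d 1a 6b a4 b7 a7 38 45 is 8 bytes > B = 5, so hash it first: H(key) = a7 aa, then zero-pad to 5 bytes: K' = a7 aa 00 00 00.
K' ⊕ ipad = 91 9c 36 36 36; K' ⊕ opad = fb f6 5c 5c 5c.
Inner hash: even-index sum = 426 mod 256 = 170; odd-index sum = 330 mod 256 = 74 → aa 4a.
Outer hash (recomputed tag): even-index sum = 509 mod 256 = 253; odd-index sum = 508 mod 256 = 252 → fd fc.
Recomputed tag = fdfc; claimed = fde3 → mismatch.

invalid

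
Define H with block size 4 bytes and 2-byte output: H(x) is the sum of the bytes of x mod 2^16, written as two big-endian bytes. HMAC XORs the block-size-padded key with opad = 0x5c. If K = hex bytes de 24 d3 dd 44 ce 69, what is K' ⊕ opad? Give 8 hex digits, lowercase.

58715c5c

Key hex bytes de 24 d3 dd 44 ce 69 is 7 bytes > B = 4, so hash it first: H(key) = 04 2d, then zero-pad to 4 bytes: K' = 04 2d 00 00.
XOR each byte with 0x5c: 04⊕5c=58, 2d⊕5c=71, 00⊕5c=5c, 00⊕5c=5c.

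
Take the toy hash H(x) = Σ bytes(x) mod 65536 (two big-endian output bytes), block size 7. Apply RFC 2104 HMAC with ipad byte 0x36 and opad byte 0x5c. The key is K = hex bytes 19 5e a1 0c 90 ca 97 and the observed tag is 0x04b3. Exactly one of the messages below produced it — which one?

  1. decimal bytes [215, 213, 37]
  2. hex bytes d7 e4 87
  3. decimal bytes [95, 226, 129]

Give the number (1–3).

2

Key hex bytes 19 5e a1 0c 90 ca 97 is exactly B = 7 bytes: K' = 19 5e a1 0c 90 ca 97.
K' ⊕ ipad = 2f 68 97 3a a6 fc a1; K' ⊕ opad = 45 02 fd 50 cc 96 cb.
m1: inner = H(2f 68 97 3a a6 fc a1 d7 d5 25) = 05 7c; tag = H(45 02 fd 50 cc 96 cb 05 7c) = 0442
m2: inner = H(2f 68 97 3a a6 fc a1 d7 e4 87) = 05 ed; tag = H(45 02 fd 50 cc 96 cb 05 ed) = 04b3 ← matches
m3: inner = H(2f 68 97 3a a6 fc a1 5f e2 81) = 05 6d; tag = H(45 02 fd 50 cc 96 cb 05 6d) = 0433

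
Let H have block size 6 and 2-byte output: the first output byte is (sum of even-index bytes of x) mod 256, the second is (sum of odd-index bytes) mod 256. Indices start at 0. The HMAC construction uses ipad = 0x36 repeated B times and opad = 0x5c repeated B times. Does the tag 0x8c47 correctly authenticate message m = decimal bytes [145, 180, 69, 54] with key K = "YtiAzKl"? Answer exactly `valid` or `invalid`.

Key "YtiAzKl" = 59 74 69 41 7a 4b 6c is 7 bytes > B = 6, so hash it first: H(key) = a8 00, then zero-pad to 6 bytes: K' = a8 00 00 00 00 00.
K' ⊕ ipad = 9e 36 36 36 36 36; K' ⊕ opad = f4 5c 5c 5c 5c 5c.
Inner hash: even-index sum = 480 mod 256 = 224; odd-index sum = 396 mod 256 = 140 → e0 8c.
Outer hash (recomputed tag): even-index sum = 652 mod 256 = 140; odd-index sum = 416 mod 256 = 160 → 8c a0.
Recomputed tag = 8ca0; claimed = 8c47 → mismatch.

invalid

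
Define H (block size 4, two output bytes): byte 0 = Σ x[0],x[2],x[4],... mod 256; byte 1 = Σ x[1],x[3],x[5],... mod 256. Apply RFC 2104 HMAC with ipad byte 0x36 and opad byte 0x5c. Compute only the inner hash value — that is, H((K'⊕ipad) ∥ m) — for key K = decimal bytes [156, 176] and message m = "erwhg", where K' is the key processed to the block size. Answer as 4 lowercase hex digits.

2396

Key decimal bytes [156, 176] = 9c b0 is 2 bytes ≤ B = 4; zero-pad to 4 bytes: K' = 9c b0 00 00.
K' ⊕ ipad = aa 86 36 36.
Inner input = aa 86 36 36 ∥ 65 72 77 68 67.
Inner hash: even-index sum = 547 mod 256 = 35; odd-index sum = 406 mod 256 = 150 → 23 96.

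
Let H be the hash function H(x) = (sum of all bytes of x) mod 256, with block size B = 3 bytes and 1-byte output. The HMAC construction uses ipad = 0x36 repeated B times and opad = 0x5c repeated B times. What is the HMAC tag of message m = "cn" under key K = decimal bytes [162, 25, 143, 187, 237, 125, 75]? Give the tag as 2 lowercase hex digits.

67

Key decimal bytes [162, 25, 143, 187, 237, 125, 75] = a2 19 8f bb ed 7d 4b is 7 bytes > B = 3, so hash it first: H(key) = ba, then zero-pad to 3 bytes: K' = ba 00 00.
K' ⊕ ipad = 8c 36 36.  K' ⊕ opad = e6 5c 5c.
Inner input = (K'⊕ipad) ∥ m = 8c 36 36 ∥ 63 6e.
Inner hash: sum = 140+54+54+99+110 = 457; mod 256 = 201 → c9.
Outer input = (K'⊕opad) ∥ inner = e6 5c 5c ∥ c9.
Outer hash (tag): sum = 230+92+92+201 = 615; mod 256 = 103 → 67.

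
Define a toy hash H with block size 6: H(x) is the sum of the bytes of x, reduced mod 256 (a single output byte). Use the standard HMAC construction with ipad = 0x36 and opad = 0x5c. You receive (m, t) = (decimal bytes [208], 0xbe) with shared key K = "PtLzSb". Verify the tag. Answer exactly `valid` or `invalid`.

invalid

Key "PtLzSb" = 50 74 4c 7a 53 62 is exactly B = 6 bytes: K' = 50 74 4c 7a 53 62.
K' ⊕ ipad = 66 42 7a 4c 65 54; K' ⊕ opad = 0c 28 10 26 0f 3e.
Inner hash: sum = 102+66+122+76+101+84+208 = 759; mod 256 = 247 → f7.
Outer hash (recomputed tag): sum = 12+40+16+38+15+62+247 = 430; mod 256 = 174 → ae.
Recomputed tag = ae; claimed = be → mismatch.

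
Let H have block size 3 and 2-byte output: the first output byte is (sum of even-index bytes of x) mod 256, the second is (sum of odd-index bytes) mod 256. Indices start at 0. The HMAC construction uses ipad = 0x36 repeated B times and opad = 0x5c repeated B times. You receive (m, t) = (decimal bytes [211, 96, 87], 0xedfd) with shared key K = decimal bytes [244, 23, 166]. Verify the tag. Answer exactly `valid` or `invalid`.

valid

Key decimal bytes [244, 23, 166] = f4 17 a6 is exactly B = 3 bytes: K' = f4 17 a6.
K' ⊕ ipad = c2 21 90; K' ⊕ opad = a8 4b fa.
Inner hash: even-index sum = 434 mod 256 = 178; odd-index sum = 331 mod 256 = 75 → b2 4b.
Outer hash (recomputed tag): even-index sum = 493 mod 256 = 237; odd-index sum = 253 mod 256 = 253 → ed fd.
Recomputed tag = edfd; claimed = edfd → match.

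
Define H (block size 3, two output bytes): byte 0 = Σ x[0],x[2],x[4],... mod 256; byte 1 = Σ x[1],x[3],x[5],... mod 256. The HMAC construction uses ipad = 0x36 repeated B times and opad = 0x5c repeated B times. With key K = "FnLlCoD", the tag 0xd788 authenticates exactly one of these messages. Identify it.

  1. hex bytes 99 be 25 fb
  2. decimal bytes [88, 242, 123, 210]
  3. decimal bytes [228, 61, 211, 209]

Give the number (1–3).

Key "FnLlCoD" = 46 6e 4c 6c 43 6f 44 is 7 bytes > B = 3, so hash it first: H(key) = 19 49, then zero-pad to 3 bytes: K' = 19 49 00.
K' ⊕ ipad = 2f 7f 36; K' ⊕ opad = 45 15 5c.
m1: inner = H(2f 7f 36 99 be 25 fb) = 1e 3d; tag = H(45 15 5c 1e 3d) = de33
m2: inner = H(2f 7f 36 58 f2 7b d2) = 29 52; tag = H(45 15 5c 29 52) = f33e
m3: inner = H(2f 7f 36 e4 3d d3 d1) = 73 36; tag = H(45 15 5c 73 36) = d788 ← matches

3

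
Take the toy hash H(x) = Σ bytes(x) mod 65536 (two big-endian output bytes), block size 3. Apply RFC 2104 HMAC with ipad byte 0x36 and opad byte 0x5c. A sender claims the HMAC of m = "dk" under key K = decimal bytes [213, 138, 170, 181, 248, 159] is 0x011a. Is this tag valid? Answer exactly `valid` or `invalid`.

Key decimal bytes [213, 138, 170, 181, 248, 159] = d5 8a aa b5 f8 9f is 6 bytes > B = 3, so hash it first: H(key) = 04 55, then zero-pad to 3 bytes: K' = 04 55 00.
K' ⊕ ipad = 32 63 36; K' ⊕ opad = 58 09 5c.
Inner hash: sum = 50+99+54+100+107 = 410 → 01 9a.
Outer hash (recomputed tag): sum = 88+9+92+1+154 = 344 → 01 58.
Recomputed tag = 0158; claimed = 011a → mismatch.

invalid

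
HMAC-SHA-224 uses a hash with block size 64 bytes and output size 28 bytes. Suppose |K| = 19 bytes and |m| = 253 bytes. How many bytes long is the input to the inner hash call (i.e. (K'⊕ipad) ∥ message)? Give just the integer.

Key is 19 ≤ 64 bytes, zero-padded: |K'| = 64.
Inner input = (K'⊕ipad) ∥ m → 64 + 253 = 317 bytes.

317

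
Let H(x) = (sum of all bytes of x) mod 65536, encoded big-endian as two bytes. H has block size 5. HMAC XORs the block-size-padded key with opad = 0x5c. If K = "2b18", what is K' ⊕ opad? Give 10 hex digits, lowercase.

Key "2b18" = 32 62 31 38 is 4 bytes ≤ B = 5; zero-pad to 5 bytes: K' = 32 62 31 38 00.
XOR each byte with 0x5c: 32⊕5c=6e, 62⊕5c=3e, 31⊕5c=6d, 38⊕5c=64, 00⊕5c=5c.

6e3e6d645c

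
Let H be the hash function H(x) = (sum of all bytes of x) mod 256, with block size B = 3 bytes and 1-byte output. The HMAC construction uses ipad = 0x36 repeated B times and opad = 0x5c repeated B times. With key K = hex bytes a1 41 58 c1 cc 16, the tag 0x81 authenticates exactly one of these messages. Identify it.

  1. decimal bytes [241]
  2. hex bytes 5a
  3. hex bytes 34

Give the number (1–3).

1

Key hex bytes a1 41 58 c1 cc 16 is 6 bytes > B = 3, so hash it first: H(key) = dd, then zero-pad to 3 bytes: K' = dd 00 00.
K' ⊕ ipad = eb 36 36; K' ⊕ opad = 81 5c 5c.
m1: inner = H(eb 36 36 f1) = 48; tag = H(81 5c 5c 48) = 81 ← matches
m2: inner = H(eb 36 36 5a) = b1; tag = H(81 5c 5c b1) = ea
m3: inner = H(eb 36 36 34) = 8b; tag = H(81 5c 5c 8b) = c4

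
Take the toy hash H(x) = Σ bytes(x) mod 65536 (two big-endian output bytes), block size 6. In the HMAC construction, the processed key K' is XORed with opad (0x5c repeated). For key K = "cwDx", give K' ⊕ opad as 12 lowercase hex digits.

3f2b18245c5c

Key "cwDx" = 63 77 44 78 is 4 bytes ≤ B = 6; zero-pad to 6 bytes: K' = 63 77 44 78 00 00.
XOR each byte with 0x5c: 63⊕5c=3f, 77⊕5c=2b, 44⊕5c=18, 78⊕5c=24, 00⊕5c=5c, 00⊕5c=5c.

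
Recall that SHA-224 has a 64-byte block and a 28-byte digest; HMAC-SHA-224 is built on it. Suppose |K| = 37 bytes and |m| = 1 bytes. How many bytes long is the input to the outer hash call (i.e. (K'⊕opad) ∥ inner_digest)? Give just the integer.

92

Key is 37 ≤ 64 bytes, zero-padded: |K'| = 64.
Outer input = (K'⊕opad) ∥ H(inner) → 64 + 28 = 92 bytes.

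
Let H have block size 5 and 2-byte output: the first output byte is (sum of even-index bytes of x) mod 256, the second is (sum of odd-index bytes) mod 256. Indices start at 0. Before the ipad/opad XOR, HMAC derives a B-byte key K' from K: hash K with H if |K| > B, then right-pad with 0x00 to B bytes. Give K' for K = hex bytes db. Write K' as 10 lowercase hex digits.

db00000000

Key hex bytes db is 1 byte ≤ B = 5; zero-pad to 5 bytes: K' = db 00 00 00 00.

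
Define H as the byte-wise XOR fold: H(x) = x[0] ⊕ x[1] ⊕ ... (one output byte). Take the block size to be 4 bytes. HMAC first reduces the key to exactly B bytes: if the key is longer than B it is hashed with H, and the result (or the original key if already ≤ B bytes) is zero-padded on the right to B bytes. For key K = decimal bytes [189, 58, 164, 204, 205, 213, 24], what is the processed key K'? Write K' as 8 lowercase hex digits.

|K| = 7 > B = 4, so first hash the key.
H(K): XOR bd⊕3a⊕a4⊕cc⊕cd⊕d5⊕18 = ef.
Zero-pad H(K) = ef to 4 bytes: K' = ef 00 00 00.

ef000000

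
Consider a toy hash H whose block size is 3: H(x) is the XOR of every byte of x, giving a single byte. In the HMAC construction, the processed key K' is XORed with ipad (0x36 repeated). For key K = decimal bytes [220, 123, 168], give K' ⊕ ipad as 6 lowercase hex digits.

ea4d9e

Key decimal bytes [220, 123, 168] = dc 7b a8 is exactly B = 3 bytes: K' = dc 7b a8.
XOR each byte with 0x36: dc⊕36=ea, 7b⊕36=4d, a8⊕36=9e.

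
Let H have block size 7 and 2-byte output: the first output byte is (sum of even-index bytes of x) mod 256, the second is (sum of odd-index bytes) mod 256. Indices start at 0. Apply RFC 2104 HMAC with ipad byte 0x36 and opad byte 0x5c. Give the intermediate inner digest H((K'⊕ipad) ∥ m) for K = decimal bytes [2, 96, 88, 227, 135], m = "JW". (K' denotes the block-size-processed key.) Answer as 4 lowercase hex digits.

e0ab

Key decimal bytes [2, 96, 88, 227, 135] = 02 60 58 e3 87 is 5 bytes ≤ B = 7; zero-pad to 7 bytes: K' = 02 60 58 e3 87 00 00.
K' ⊕ ipad = 34 56 6e d5 b1 36 36.
Inner input = 34 56 6e d5 b1 36 36 ∥ 4a 57.
Inner hash: even-index sum = 480 mod 256 = 224; odd-index sum = 427 mod 256 = 171 → e0 ab.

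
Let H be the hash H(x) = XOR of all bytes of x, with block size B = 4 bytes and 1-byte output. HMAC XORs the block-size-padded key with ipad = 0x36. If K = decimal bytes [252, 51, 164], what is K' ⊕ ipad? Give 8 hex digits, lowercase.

ca059236

Key decimal bytes [252, 51, 164] = fc 33 a4 is 3 bytes ≤ B = 4; zero-pad to 4 bytes: K' = fc 33 a4 00.
XOR each byte with 0x36: fc⊕36=ca, 33⊕36=05, a4⊕36=92, 00⊕36=36.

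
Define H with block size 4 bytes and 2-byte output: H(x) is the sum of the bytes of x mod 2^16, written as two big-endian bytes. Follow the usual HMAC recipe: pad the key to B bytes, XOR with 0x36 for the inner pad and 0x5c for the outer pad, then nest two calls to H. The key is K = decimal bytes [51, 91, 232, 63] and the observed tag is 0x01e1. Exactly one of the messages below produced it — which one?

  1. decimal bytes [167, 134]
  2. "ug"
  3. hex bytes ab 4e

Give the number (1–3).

3

Key decimal bytes [51, 91, 232, 63] = 33 5b e8 3f is exactly B = 4 bytes: K' = 33 5b e8 3f.
K' ⊕ ipad = 05 6d de 09; K' ⊕ opad = 6f 07 b4 63.
m1: inner = H(05 6d de 09 a7 86) = 02 86; tag = H(6f 07 b4 63 02 86) = 0215
m2: inner = H(05 6d de 09 75 67) = 02 35; tag = H(6f 07 b4 63 02 35) = 01c4
m3: inner = H(05 6d de 09 ab 4e) = 02 52; tag = H(6f 07 b4 63 02 52) = 01e1 ← matches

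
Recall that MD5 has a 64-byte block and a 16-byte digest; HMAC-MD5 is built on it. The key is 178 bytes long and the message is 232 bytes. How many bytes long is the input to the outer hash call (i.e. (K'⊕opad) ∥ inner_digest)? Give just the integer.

Key is 178 > 64 bytes, so it is hashed to 16 bytes then zero-padded to 64: |K'| = 64.
Outer input = (K'⊕opad) ∥ H(inner) → 64 + 16 = 80 bytes.

80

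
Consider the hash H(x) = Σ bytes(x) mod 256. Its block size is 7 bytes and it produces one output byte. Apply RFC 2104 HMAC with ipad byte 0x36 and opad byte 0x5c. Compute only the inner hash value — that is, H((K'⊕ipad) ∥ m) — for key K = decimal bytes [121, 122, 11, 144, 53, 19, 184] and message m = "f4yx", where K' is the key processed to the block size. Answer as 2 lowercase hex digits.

Key decimal bytes [121, 122, 11, 144, 53, 19, 184] = 79 7a 0b 90 35 13 b8 is exactly B = 7 bytes: K' = 79 7a 0b 90 35 13 b8.
K' ⊕ ipad = 4f 4c 3d a6 03 25 8e.
Inner input = 4f 4c 3d a6 03 25 8e ∥ 66 34 79 78.
Inner hash: sum = 79+76+61+166+3+37+142+102+52+121+120 = 959; mod 256 = 191 → bf.

bf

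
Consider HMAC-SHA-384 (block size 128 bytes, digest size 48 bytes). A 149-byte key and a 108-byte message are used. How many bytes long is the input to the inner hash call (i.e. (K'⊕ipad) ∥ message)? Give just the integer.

Key is 149 > 128 bytes, so it is hashed to 48 bytes then zero-padded to 128: |K'| = 128.
Inner input = (K'⊕ipad) ∥ m → 128 + 108 = 236 bytes.

236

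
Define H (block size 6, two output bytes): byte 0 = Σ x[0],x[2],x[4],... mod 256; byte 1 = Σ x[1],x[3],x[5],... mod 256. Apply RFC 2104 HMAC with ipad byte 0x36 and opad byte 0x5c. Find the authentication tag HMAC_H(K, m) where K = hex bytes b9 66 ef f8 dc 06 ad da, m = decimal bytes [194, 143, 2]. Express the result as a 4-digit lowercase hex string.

Key hex bytes b9 66 ef f8 dc 06 ad da is 8 bytes > B = 6, so hash it first: H(key) = 31 3e, then zero-pad to 6 bytes: K' = 31 3e 00 00 00 00.
K' ⊕ ipad = 07 08 36 36 36 36.  K' ⊕ opad = 6d 62 5c 5c 5c 5c.
Inner input = (K'⊕ipad) ∥ m = 07 08 36 36 36 36 ∥ c2 8f 02.
Inner hash: even-index sum = 311 mod 256 = 55; odd-index sum = 259 mod 256 = 3 → 37 03.
Outer input = (K'⊕opad) ∥ inner = 6d 62 5c 5c 5c 5c ∥ 37 03.
Outer hash (tag): even-index sum = 348 mod 256 = 92; odd-index sum = 285 mod 256 = 29 → 5c 1d.

5c1d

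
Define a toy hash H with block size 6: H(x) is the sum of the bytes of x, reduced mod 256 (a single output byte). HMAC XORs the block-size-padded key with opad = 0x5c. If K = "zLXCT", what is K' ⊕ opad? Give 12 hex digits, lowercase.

2610041f085c

Key "zLXCT" = 7a 4c 58 43 54 is 5 bytes ≤ B = 6; zero-pad to 6 bytes: K' = 7a 4c 58 43 54 00.
XOR each byte with 0x5c: 7a⊕5c=26, 4c⊕5c=10, 58⊕5c=04, 43⊕5c=1f, 54⊕5c=08, 00⊕5c=5c.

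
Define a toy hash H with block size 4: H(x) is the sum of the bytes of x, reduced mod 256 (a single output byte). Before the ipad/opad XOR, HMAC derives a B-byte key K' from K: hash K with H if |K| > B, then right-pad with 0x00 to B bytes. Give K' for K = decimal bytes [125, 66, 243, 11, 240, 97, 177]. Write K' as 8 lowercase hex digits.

|K| = 7 > B = 4, so first hash the key.
H(K): sum = 125+66+243+11+240+97+177 = 959; mod 256 = 191 → bf.
Zero-pad H(K) = bf to 4 bytes: K' = bf 00 00 00.

bf000000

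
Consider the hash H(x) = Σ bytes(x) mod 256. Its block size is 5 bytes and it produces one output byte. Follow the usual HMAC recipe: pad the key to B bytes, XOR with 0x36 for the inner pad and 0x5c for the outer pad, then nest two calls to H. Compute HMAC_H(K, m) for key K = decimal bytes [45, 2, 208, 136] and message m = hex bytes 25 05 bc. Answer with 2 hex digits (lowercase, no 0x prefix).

Key decimal bytes [45, 2, 208, 136] = 2d 02 d0 88 is 4 bytes ≤ B = 5; zero-pad to 5 bytes: K' = 2d 02 d0 88 00.
K' ⊕ ipad = 1b 34 e6 be 36.  K' ⊕ opad = 71 5e 8c d4 5c.
Inner input = (K'⊕ipad) ∥ m = 1b 34 e6 be 36 ∥ 25 05 bc.
Inner hash: sum = 27+52+230+190+54+37+5+188 = 783; mod 256 = 15 → 0f.
Outer input = (K'⊕opad) ∥ inner = 71 5e 8c d4 5c ∥ 0f.
Outer hash (tag): sum = 113+94+140+212+92+15 = 666; mod 256 = 154 → 9a.

9a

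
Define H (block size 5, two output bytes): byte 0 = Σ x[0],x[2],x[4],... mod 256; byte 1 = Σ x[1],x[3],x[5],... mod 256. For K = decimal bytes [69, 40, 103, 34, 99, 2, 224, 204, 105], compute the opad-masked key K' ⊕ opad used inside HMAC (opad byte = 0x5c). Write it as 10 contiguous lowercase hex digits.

Key decimal bytes [69, 40, 103, 34, 99, 2, 224, 204, 105] = 45 28 67 22 63 02 e0 cc 69 is 9 bytes > B = 5, so hash it first: H(key) = 58 18, then zero-pad to 5 bytes: K' = 58 18 00 00 00.
XOR each byte with 0x5c: 58⊕5c=04, 18⊕5c=44, 00⊕5c=5c, 00⊕5c=5c, 00⊕5c=5c.

04445c5c5c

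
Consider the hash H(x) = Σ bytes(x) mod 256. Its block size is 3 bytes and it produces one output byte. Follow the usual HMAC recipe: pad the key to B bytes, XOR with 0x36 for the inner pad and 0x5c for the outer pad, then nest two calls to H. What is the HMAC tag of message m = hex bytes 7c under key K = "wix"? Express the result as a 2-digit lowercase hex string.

ee

Key "wix" = 77 69 78 is exactly B = 3 bytes: K' = 77 69 78.
K' ⊕ ipad = 41 5f 4e.  K' ⊕ opad = 2b 35 24.
Inner input = (K'⊕ipad) ∥ m = 41 5f 4e ∥ 7c.
Inner hash: sum = 65+95+78+124 = 362; mod 256 = 106 → 6a.
Outer input = (K'⊕opad) ∥ inner = 2b 35 24 ∥ 6a.
Outer hash (tag): sum = 43+53+36+106 = 238 → ee.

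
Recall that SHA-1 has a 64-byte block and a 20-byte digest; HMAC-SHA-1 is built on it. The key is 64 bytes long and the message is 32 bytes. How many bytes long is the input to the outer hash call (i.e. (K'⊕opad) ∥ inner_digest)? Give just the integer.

Key is 64 ≤ 64 bytes, zero-padded: |K'| = 64.
Outer input = (K'⊕opad) ∥ H(inner) → 64 + 20 = 84 bytes.

84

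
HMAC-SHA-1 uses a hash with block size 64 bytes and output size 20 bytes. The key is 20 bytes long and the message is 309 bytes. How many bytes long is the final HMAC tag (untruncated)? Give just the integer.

The tag is one SHA-1 digest: 20 bytes.

20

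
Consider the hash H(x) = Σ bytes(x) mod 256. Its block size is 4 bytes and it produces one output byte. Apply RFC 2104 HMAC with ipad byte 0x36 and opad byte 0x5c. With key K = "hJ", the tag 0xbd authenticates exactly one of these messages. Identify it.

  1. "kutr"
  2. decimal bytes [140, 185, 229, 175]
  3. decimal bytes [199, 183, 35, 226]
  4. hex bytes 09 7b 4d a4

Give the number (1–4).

4

Key "hJ" = 68 4a is 2 bytes ≤ B = 4; zero-pad to 4 bytes: K' = 68 4a 00 00.
K' ⊕ ipad = 5e 7c 36 36; K' ⊕ opad = 34 16 5c 5c.
m1: inner = H(5e 7c 36 36 6b 75 74 72) = 0c; tag = H(34 16 5c 5c 0c) = 0e
m2: inner = H(5e 7c 36 36 8c b9 e5 af) = 1f; tag = H(34 16 5c 5c 1f) = 21
m3: inner = H(5e 7c 36 36 c7 b7 23 e2) = c9; tag = H(34 16 5c 5c c9) = cb
m4: inner = H(5e 7c 36 36 09 7b 4d a4) = bb; tag = H(34 16 5c 5c bb) = bd ← matches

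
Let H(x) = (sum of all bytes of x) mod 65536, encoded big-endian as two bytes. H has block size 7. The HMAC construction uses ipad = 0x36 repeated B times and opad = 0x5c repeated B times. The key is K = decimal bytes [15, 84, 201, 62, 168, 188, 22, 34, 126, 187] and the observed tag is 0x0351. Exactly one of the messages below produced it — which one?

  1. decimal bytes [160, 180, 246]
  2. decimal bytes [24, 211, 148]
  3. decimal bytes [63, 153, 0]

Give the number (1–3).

Key decimal bytes [15, 84, 201, 62, 168, 188, 22, 34, 126, 187] = 0f 54 c9 3e a8 bc 16 22 7e bb is 10 bytes > B = 7, so hash it first: H(key) = 04 3f, then zero-pad to 7 bytes: K' = 04 3f 00 00 00 00 00.
K' ⊕ ipad = 32 09 36 36 36 36 36; K' ⊕ opad = 58 63 5c 5c 5c 5c 5c.
m1: inner = H(32 09 36 36 36 36 36 a0 b4 f6) = 03 93; tag = H(58 63 5c 5c 5c 5c 5c 03 93) = 031d
m2: inner = H(32 09 36 36 36 36 36 18 d3 94) = 02 c8; tag = H(58 63 5c 5c 5c 5c 5c 02 c8) = 0351 ← matches
m3: inner = H(32 09 36 36 36 36 36 3f 99 00) = 02 21; tag = H(58 63 5c 5c 5c 5c 5c 02 21) = 02aa

2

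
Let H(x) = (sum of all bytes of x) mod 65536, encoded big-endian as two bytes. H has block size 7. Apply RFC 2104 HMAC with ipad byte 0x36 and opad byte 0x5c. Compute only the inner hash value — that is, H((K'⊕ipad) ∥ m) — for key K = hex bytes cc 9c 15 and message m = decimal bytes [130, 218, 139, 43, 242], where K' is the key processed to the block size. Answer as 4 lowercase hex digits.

05a3

Key hex bytes cc 9c 15 is 3 bytes ≤ B = 7; zero-pad to 7 bytes: K' = cc 9c 15 00 00 00 00.
K' ⊕ ipad = fa aa 23 36 36 36 36.
Inner input = fa aa 23 36 36 36 36 ∥ 82 da 8b 2b f2.
Inner hash: sum = 250+170+35+54+54+54+54+130+218+139+43+242 = 1443 → 05 a3.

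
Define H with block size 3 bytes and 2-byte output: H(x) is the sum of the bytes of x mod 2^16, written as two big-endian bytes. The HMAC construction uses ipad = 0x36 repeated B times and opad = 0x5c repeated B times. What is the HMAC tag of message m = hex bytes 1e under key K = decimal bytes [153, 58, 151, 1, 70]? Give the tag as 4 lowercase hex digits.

Key decimal bytes [153, 58, 151, 1, 70] = 99 3a 97 01 46 is 5 bytes > B = 3, so hash it first: H(key) = 01 b1, then zero-pad to 3 bytes: K' = 01 b1 00.
K' ⊕ ipad = 37 87 36.  K' ⊕ opad = 5d ed 5c.
Inner input = (K'⊕ipad) ∥ m = 37 87 36 ∥ 1e.
Inner hash: sum = 55+135+54+30 = 274 → 01 12.
Outer input = (K'⊕opad) ∥ inner = 5d ed 5c ∥ 01 12.
Outer hash (tag): sum = 93+237+92+1+18 = 441 → 01 b9.

01b9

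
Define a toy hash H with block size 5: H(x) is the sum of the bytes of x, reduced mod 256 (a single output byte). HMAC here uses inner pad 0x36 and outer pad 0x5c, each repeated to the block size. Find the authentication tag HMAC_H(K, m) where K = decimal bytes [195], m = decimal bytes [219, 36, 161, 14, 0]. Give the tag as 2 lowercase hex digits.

Key decimal bytes [195] = c3 is 1 byte ≤ B = 5; zero-pad to 5 bytes: K' = c3 00 00 00 00.
K' ⊕ ipad = f5 36 36 36 36.  K' ⊕ opad = 9f 5c 5c 5c 5c.
Inner input = (K'⊕ipad) ∥ m = f5 36 36 36 36 ∥ db 24 a1 0e 00.
Inner hash: sum = 245+54+54+54+54+219+36+161+14+0 = 891; mod 256 = 123 → 7b.
Outer input = (K'⊕opad) ∥ inner = 9f 5c 5c 5c 5c ∥ 7b.
Outer hash (tag): sum = 159+92+92+92+92+123 = 650; mod 256 = 138 → 8a.

8a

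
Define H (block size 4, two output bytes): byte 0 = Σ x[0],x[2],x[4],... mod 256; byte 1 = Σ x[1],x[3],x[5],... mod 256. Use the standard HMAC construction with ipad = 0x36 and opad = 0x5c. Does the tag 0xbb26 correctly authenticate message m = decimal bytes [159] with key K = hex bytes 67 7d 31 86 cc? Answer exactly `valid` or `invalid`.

valid

Key hex bytes 67 7d 31 86 cc is 5 bytes > B = 4, so hash it first: H(key) = 64 03, then zero-pad to 4 bytes: K' = 64 03 00 00.
K' ⊕ ipad = 52 35 36 36; K' ⊕ opad = 38 5f 5c 5c.
Inner hash: even-index sum = 295 mod 256 = 39; odd-index sum = 107 mod 256 = 107 → 27 6b.
Outer hash (recomputed tag): even-index sum = 187 mod 256 = 187; odd-index sum = 294 mod 256 = 38 → bb 26.
Recomputed tag = bb26; claimed = bb26 → match.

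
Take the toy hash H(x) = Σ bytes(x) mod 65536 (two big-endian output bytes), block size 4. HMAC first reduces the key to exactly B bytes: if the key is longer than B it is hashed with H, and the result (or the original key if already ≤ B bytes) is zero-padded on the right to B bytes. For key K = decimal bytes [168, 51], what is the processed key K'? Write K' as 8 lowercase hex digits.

Key decimal bytes [168, 51] = a8 33 is 2 bytes ≤ B = 4; zero-pad to 4 bytes: K' = a8 33 00 00.

a8330000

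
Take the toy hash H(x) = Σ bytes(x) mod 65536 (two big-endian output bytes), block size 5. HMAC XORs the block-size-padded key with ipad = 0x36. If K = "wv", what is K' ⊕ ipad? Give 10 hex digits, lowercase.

4140363636

Key "wv" = 77 76 is 2 bytes ≤ B = 5; zero-pad to 5 bytes: K' = 77 76 00 00 00.
XOR each byte with 0x36: 77⊕36=41, 76⊕36=40, 00⊕36=36, 00⊕36=36, 00⊕36=36.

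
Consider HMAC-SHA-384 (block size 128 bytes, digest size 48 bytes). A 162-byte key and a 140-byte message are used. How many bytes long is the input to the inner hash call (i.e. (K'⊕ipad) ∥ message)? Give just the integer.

Key is 162 > 128 bytes, so it is hashed to 48 bytes then zero-padded to 128: |K'| = 128.
Inner input = (K'⊕ipad) ∥ m → 128 + 140 = 268 bytes.

268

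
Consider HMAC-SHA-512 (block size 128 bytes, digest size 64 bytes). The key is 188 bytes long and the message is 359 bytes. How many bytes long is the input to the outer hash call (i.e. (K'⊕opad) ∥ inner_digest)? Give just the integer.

Key is 188 > 128 bytes, so it is hashed to 64 bytes then zero-padded to 128: |K'| = 128.
Outer input = (K'⊕opad) ∥ H(inner) → 128 + 64 = 192 bytes.

192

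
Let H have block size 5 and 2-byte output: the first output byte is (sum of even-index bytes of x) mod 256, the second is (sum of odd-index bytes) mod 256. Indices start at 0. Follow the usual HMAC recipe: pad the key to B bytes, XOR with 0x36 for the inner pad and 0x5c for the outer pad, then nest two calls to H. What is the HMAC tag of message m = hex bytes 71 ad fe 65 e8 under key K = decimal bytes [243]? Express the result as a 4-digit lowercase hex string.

Key decimal bytes [243] = f3 is 1 byte ≤ B = 5; zero-pad to 5 bytes: K' = f3 00 00 00 00.
K' ⊕ ipad = c5 36 36 36 36.  K' ⊕ opad = af 5c 5c 5c 5c.
Inner input = (K'⊕ipad) ∥ m = c5 36 36 36 36 ∥ 71 ad fe 65 e8.
Inner hash: even-index sum = 579 mod 256 = 67; odd-index sum = 707 mod 256 = 195 → 43 c3.
Outer input = (K'⊕opad) ∥ inner = af 5c 5c 5c 5c ∥ 43 c3.
Outer hash (tag): even-index sum = 554 mod 256 = 42; odd-index sum = 251 mod 256 = 251 → 2a fb.

2afb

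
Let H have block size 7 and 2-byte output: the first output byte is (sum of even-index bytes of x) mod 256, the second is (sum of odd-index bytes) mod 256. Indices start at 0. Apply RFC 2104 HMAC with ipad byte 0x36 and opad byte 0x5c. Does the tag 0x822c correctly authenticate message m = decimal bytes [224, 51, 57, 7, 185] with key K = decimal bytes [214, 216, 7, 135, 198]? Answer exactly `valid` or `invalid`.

Key decimal bytes [214, 216, 7, 135, 198] = d6 d8 07 87 c6 is 5 bytes ≤ B = 7; zero-pad to 7 bytes: K' = d6 d8 07 87 c6 00 00.
K' ⊕ ipad = e0 ee 31 b1 f0 36 36; K' ⊕ opad = 8a 84 5b db 9a 5c 5c.
Inner hash: even-index sum = 625 mod 256 = 113; odd-index sum = 935 mod 256 = 167 → 71 a7.
Outer hash (recomputed tag): even-index sum = 642 mod 256 = 130; odd-index sum = 556 mod 256 = 44 → 82 2c.
Recomputed tag = 822c; claimed = 822c → match.

valid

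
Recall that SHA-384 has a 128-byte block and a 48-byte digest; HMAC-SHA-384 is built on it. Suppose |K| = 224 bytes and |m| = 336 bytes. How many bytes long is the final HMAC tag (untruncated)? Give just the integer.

48

The tag is one SHA-384 digest: 48 bytes.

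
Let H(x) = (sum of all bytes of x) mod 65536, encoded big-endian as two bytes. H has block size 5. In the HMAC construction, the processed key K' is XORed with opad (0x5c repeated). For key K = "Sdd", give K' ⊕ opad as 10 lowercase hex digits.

0f38385c5c

Key "Sdd" = 53 64 64 is 3 bytes ≤ B = 5; zero-pad to 5 bytes: K' = 53 64 64 00 00.
XOR each byte with 0x5c: 53⊕5c=0f, 64⊕5c=38, 64⊕5c=38, 00⊕5c=5c, 00⊕5c=5c.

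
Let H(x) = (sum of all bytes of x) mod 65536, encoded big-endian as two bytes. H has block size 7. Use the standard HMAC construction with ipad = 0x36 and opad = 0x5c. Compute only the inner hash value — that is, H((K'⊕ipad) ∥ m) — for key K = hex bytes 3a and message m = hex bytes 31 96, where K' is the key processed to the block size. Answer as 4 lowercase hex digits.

0217

Key hex bytes 3a is 1 byte ≤ B = 7; zero-pad to 7 bytes: K' = 3a 00 00 00 00 00 00.
K' ⊕ ipad = 0c 36 36 36 36 36 36.
Inner input = 0c 36 36 36 36 36 36 ∥ 31 96.
Inner hash: sum = 12+54+54+54+54+54+54+49+150 = 535 → 02 17.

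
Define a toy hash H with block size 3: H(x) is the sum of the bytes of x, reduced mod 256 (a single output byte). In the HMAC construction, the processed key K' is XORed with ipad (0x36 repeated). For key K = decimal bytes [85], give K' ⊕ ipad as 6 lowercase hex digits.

Key decimal bytes [85] = 55 is 1 byte ≤ B = 3; zero-pad to 3 bytes: K' = 55 00 00.
XOR each byte with 0x36: 55⊕36=63, 00⊕36=36, 00⊕36=36.

633636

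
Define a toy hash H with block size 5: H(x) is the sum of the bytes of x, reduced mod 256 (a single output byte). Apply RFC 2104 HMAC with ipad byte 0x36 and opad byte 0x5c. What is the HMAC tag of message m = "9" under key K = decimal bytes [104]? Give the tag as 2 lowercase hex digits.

Key decimal bytes [104] = 68 is 1 byte ≤ B = 5; zero-pad to 5 bytes: K' = 68 00 00 00 00.
K' ⊕ ipad = 5e 36 36 36 36.  K' ⊕ opad = 34 5c 5c 5c 5c.
Inner input = (K'⊕ipad) ∥ m = 5e 36 36 36 36 ∥ 39.
Inner hash: sum = 94+54+54+54+54+57 = 367; mod 256 = 111 → 6f.
Outer input = (K'⊕opad) ∥ inner = 34 5c 5c 5c 5c ∥ 6f.
Outer hash (tag): sum = 52+92+92+92+92+111 = 531; mod 256 = 19 → 13.

13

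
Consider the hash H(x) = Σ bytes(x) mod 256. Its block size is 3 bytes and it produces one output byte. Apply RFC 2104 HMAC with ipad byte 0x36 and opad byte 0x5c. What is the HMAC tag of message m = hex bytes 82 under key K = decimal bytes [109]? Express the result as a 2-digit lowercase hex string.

Key decimal bytes [109] = 6d is 1 byte ≤ B = 3; zero-pad to 3 bytes: K' = 6d 00 00.
K' ⊕ ipad = 5b 36 36.  K' ⊕ opad = 31 5c 5c.
Inner input = (K'⊕ipad) ∥ m = 5b 36 36 ∥ 82.
Inner hash: sum = 91+54+54+130 = 329; mod 256 = 73 → 49.
Outer input = (K'⊕opad) ∥ inner = 31 5c 5c ∥ 49.
Outer hash (tag): sum = 49+92+92+73 = 306; mod 256 = 50 → 32.

32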